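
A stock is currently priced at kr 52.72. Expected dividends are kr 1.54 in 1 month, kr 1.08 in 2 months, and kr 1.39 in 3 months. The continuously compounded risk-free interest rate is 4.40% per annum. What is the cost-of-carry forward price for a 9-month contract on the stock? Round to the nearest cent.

kr 50.37

PV(dividends) I = 1.54·e^(−0.0440·1/12) + 1.08·e^(−0.0440·2/12) + 1.39·e^(−0.0440·3/12)
I = 1.5344 + 1.0721 + 1.3748 = 3.9813
F = (S − I)·e^(rT) = (52.72 − 3.9813) · e^(0.0440·9/12)
= 48.7387 · e^0.033000 = 48.7387 × 1.033551 = kr 50.37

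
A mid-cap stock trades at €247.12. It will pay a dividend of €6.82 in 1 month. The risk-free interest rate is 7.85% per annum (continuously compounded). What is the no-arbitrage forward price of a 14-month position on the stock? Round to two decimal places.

PV(dividends) I = 6.82·e^(−0.0785·1/12)
I = 6.7755
F = (S − I)·e^(rT) = (247.12 − 6.7755) · e^(0.0785·14/12)
= 240.3445 · e^0.091583 = 240.3445 × 1.095908 = €263.40

€263.40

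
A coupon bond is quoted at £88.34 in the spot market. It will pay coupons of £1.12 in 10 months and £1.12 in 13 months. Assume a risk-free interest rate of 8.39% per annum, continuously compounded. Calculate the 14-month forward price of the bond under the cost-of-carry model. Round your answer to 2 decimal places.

£95.14

PV(coupons) I = 1.12·e^(−0.0839·10/12) + 1.12·e^(−0.0839·13/12)
I = 1.0444 + 1.0227 = 2.0671
F = (S − I)·e^(rT) = (88.34 − 2.0671) · e^(0.0839·14/12)
= 86.2729 · e^0.097883 = 86.2729 × 1.102834 = £95.14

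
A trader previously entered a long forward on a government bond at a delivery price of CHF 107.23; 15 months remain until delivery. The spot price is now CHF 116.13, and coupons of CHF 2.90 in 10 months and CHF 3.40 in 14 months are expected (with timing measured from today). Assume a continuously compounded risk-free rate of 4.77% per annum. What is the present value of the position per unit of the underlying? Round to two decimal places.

CHF 9.10

PV(remaining coupons) I = 2.90·e^(−0.0477·10/12) + 3.40·e^(−0.0477·14/12) = 6.0029
Current forward F = (S − I)·e^(rT) = (116.13 − 6.0029)·e^(0.0477·15/12) = 110.1271 × 1.061438 = 116.8931
Value (long) = (F − K)·e^(−rT) = (116.8931 − 107.23) × 0.942118 = 9.1038
Value = CHF 9.10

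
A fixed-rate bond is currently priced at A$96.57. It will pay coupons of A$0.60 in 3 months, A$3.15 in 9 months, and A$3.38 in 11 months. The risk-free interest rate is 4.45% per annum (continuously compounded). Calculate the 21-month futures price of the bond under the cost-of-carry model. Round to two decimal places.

PV(coupons) I = 0.60·e^(−0.0445·3/12) + 3.15·e^(−0.0445·9/12) + 3.38·e^(−0.0445·11/12)
I = 0.5934 + 3.0466 + 3.2449 = 6.8849
F = (S − I)·e^(rT) = (96.57 − 6.8849) · e^(0.0445·21/12)
= 89.6851 · e^0.077875 = 89.6851 × 1.080988 = A$96.95

A$96.95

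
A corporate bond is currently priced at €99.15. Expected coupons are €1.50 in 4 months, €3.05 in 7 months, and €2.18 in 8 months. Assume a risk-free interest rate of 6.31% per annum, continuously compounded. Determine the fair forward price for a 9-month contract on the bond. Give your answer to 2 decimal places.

PV(coupons) I = 1.50·e^(−0.0631·4/12) + 3.05·e^(−0.0631·7/12) + 2.18·e^(−0.0631·8/12)
I = 1.4688 + 2.9398 + 2.0902 = 6.4988
F = (S − I)·e^(rT) = (99.15 − 6.4988) · e^(0.0631·9/12)
= 92.6512 · e^0.047325 = 92.6512 × 1.048463 = €97.14

€97.14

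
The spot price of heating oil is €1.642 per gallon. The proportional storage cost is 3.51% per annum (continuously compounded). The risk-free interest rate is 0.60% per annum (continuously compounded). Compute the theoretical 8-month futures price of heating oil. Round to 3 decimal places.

€1.688 per gallon

Net carry = r + u − y = 0.0060 + 0.0351 − 0.0000 = 0.0411
F = S·e^((r+u−y)T) = 1.642 · e^(0.0411 × 8/12) = 1.642 · e^0.027400
= 1.642 × 1.027779 = €1.688 per gallon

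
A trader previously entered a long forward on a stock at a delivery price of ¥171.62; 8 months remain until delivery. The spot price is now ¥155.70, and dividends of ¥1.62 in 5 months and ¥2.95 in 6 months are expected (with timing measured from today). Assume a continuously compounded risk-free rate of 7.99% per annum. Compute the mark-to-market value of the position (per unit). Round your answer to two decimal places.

PV(remaining dividends) I = 1.62·e^(−0.0799·5/12) + 2.95·e^(−0.0799·6/12) = 4.4014
Current forward F = (S − I)·e^(rT) = (155.70 − 4.4014)·e^(0.0799·8/12) = 151.2986 × 1.054711 = 159.5763
Value (long) = (F − K)·e^(−rT) = (159.5763 − 171.62) × 0.948127 = -11.4190
Value = -¥11.42

-¥11.42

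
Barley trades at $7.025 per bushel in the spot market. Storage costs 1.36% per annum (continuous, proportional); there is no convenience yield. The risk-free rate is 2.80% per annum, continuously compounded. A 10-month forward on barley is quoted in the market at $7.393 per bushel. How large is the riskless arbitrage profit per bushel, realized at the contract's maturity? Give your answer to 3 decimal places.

$0.120 per bushel

Fair forward: F* = S·e^(carry·T), with carry = (r + u) = 0.0280 + 0.0136 = 0.0416
F* = 7.025 · e^(0.0416 × 10/12) = 7.025 · e^0.034667 = 7.025 × 1.035275 = $7.2728
Market $7.393 > fair $7.2728: forward overpriced → cash-and-carry (buy spot, short the forward).
At maturity, profit = |F_mkt − F*| = |7.393 − 7.2728| = $0.120 per bushel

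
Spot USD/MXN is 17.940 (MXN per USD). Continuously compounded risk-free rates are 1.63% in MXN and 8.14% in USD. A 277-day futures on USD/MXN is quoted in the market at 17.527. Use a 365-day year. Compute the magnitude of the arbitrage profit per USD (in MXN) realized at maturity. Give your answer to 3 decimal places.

Fair futures: F* = S·e^(carry·T), with carry = (r_MXN − r_USD) = 0.0163 − 0.0814 = -0.0651
F* = 17.940 · e^(-0.0651 × 277/365) = 17.940 · e^-0.049405 = 17.940 × 0.951796 = 17.0752
Market 17.527 > fair 17.0752: forward overpriced → cash-and-carry (buy spot, short the forward).
At maturity, profit = |F_mkt − F*| = |17.527 − 17.0752| = 0.452 per USD (in MXN)

0.452 per USD (in MXN)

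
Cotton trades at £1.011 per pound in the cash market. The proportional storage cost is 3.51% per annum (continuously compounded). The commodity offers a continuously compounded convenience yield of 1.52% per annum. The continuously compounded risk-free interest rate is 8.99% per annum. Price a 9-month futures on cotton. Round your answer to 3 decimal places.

£1.098 per pound

Net carry = r + u − y = 0.0899 + 0.0351 − 0.0152 = 0.1098
F = S·e^((r+u−y)T) = 1.011 · e^(0.1098 × 9/12) = 1.011 · e^0.082350
= 1.011 × 1.085836 = £1.098 per pound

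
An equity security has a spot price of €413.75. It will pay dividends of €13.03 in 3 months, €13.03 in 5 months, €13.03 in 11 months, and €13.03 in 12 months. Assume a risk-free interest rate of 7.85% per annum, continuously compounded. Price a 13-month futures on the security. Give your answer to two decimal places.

PV(dividends) I = 13.03·e^(−0.0785·3/12) + 13.03·e^(−0.0785·5/12) + 13.03·e^(−0.0785·11/12) + 13.03·e^(−0.0785·12/12)
I = 12.7768 + 12.6107 + 12.1253 + 12.0463 = 49.5591
F = (S − I)·e^(rT) = (413.75 − 49.5591) · e^(0.0785·13/12)
= 364.1909 · e^0.085042 = 364.1909 × 1.088763 = €396.52

€396.52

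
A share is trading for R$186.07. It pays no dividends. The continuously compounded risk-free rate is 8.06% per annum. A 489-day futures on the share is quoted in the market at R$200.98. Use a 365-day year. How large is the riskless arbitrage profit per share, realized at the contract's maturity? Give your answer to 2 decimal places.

Fair futures: F* = S·e^(carry·T), with carry = r = 0.0806
F* = 186.07 · e^(0.0806 × 489/365) = 186.07 · e^0.107982 = 186.07 × 1.114028 = R$207.2872
Market R$200.98 < fair R$207.2872: forward underpriced → reverse cash-and-carry (short spot, go long the forward).
At maturity, profit = |F_mkt − F*| = |200.98 − 207.2872| = R$6.31 per share

R$6.31 per share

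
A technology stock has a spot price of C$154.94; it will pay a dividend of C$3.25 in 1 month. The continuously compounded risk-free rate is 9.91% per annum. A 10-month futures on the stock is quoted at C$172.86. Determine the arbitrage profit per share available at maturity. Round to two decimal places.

PV(dividends) I = 3.25·e^(−0.0991·1/12) = 3.2233
Fair futures F* = (S − I)·e^(rT) = (154.94 − 3.2233)·e^0.082583 = 151.7167 × 1.086089 = 164.7778
Market C$172.86 > fair 164.7778: forward overpriced → cash-and-carry (borrow at r, buy the stock and collect the dividends, short the forward).
Profit at T = |F_mkt − F*| = |172.86 − 164.7778| = C$8.08 per share

C$8.08 per share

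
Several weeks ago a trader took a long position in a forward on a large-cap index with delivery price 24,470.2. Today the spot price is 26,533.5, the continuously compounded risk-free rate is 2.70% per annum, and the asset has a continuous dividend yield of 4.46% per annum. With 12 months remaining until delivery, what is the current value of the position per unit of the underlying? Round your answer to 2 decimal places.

Current fair forward for the remaining 12 months: F = S·e^((r − q)·T), (r − q) = 0.0270 − 0.0446 = -0.0176
F = 26533.5 · e^(-0.0176 × 12/12) = 26533.5 × 0.98255398 = 26070.5960
Value of long forward = (F − K)·e^(−rT) = (26070.5960 − 24470.2) · e^(−0.0270·12/12)
= 1600.3960 × 0.97336124 = 1557.76

1557.76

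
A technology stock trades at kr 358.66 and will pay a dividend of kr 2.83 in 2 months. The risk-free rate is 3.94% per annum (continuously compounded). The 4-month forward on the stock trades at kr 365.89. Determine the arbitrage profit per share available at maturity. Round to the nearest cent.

kr 5.34 per share

PV(dividends) I = 2.83·e^(−0.0394·2/12) = 2.8115
Fair forward F* = (S − I)·e^(rT) = (358.66 − 2.8115)·e^0.013133 = 355.8485 × 1.013220 = 360.5528
Market kr 365.89 > fair 360.5528: forward overpriced → cash-and-carry (borrow at r, buy the stock and collect the dividends, short the forward).
Profit at T = |F_mkt − F*| = |365.89 − 360.5528| = kr 5.34 per share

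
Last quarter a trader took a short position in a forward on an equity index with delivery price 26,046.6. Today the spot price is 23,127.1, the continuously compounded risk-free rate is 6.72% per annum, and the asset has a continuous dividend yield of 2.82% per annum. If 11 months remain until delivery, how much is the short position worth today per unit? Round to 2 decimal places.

1953.62

Current fair forward for the remaining 11 months: F = S·e^((r − q)·T), (r − q) = 0.0672 − 0.0282 = 0.0390
F = 23127.1 · e^(0.0390 × 11/12) = 23127.1 × 1.03639671 = 23968.8504
Value of long forward = (F − K)·e^(−rT) = (23968.8504 − 26046.6) · e^(−0.0672·11/12)
= -2077.7496 × 0.94025892 = -1953.62
Short position value = −(long value) = 1953.62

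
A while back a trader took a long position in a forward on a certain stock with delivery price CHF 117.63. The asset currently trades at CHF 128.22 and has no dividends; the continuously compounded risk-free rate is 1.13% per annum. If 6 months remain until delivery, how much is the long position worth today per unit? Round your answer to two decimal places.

CHF 11.25

Current fair forward for the remaining 6 months: F = S·e^(r·T), r = 0.0113
F = 128.22 · e^(0.0113 × 6/12) = 128.22 × 1.005666 = 128.9465
Value of long forward = (F − K)·e^(−rT) = (128.9465 − 117.63) · e^(−0.0113·6/12)
= 11.3165 × 0.994366 = 11.25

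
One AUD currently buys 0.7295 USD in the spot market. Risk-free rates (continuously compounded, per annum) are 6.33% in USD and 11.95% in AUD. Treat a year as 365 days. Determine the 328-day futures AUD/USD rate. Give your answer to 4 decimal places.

0.6936

F = S·e^((r_USD − r_AUD)T) = 0.7295 · e^((0.0633 − 0.1195) × 328/365)
= 0.7295 · e^-0.050503 = 0.7295 × 0.950751
F = 0.6936 USD per AUD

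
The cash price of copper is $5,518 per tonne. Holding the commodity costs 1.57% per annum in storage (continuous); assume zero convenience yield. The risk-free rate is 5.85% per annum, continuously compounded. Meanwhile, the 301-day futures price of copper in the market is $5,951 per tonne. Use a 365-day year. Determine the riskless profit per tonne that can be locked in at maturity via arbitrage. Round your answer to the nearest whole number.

Fair futures: F* = S·e^(carry·T), with carry = (r + u) = 0.0585 + 0.0157 = 0.0742
F* = 5518 · e^(0.0742 × 301/365) = 5518 · e^0.061190 = 5518 × 1.063101 = $5866.1913
Market $5951 > fair $5866.1913: forward overpriced → cash-and-carry (buy spot, short the forward).
At maturity, profit = |F_mkt − F*| = |5951 − 5866.1913| = $85 per tonne

$85 per tonne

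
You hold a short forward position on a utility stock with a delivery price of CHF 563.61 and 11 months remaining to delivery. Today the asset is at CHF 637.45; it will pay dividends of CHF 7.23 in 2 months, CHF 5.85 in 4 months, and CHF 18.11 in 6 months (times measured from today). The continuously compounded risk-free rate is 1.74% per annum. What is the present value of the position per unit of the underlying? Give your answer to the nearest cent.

-CHF 51.78

PV(remaining dividends) I = 7.23·e^(−0.0174·2/12) + 5.85·e^(−0.0174·4/12) + 18.11·e^(−0.0174·6/12) = 30.9784
Current forward F = (S − I)·e^(rT) = (637.45 − 30.9784)·e^(0.0174·11/12) = 606.4716 × 1.016078 = 616.2225
Value (long) = (F − K)·e^(−rT) = (616.2225 − 563.61) × 0.984177 = 51.7800
Short position value = −(long value) = -CHF 51.78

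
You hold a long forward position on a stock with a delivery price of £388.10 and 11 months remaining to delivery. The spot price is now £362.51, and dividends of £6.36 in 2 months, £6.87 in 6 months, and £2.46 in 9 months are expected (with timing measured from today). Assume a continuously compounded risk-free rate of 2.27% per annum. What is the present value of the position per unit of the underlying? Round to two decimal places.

PV(remaining dividends) I = 6.36·e^(−0.0227·2/12) + 6.87·e^(−0.0227·6/12) + 2.46·e^(−0.0227·9/12) = 15.5469
Current forward F = (S − I)·e^(rT) = (362.51 − 15.5469)·e^(0.0227·11/12) = 346.9631 × 1.021026 = 354.2583
Value (long) = (F − K)·e^(−rT) = (354.2583 − 388.10) × 0.979407 = -33.1448
Value = -£33.14

-£33.14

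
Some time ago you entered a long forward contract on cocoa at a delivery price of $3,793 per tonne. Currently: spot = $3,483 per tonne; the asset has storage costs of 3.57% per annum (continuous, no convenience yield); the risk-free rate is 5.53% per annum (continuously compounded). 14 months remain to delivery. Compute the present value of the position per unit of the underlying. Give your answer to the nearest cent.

Current fair forward for the remaining 14 months: F = S·e^((r + u)·T), (r + u) = 0.0553 + 0.0357 = 0.0910
F = 3483 · e^(0.0910 × 14/12) = 3483 × 1.11200720 = 3873.1211
Value of long forward = (F − K)·e^(−rT) = (3873.1211 − 3793) · e^(−0.0553·14/12)
= 80.1211 × 0.93752049 = 75.12

$75.12 per tonne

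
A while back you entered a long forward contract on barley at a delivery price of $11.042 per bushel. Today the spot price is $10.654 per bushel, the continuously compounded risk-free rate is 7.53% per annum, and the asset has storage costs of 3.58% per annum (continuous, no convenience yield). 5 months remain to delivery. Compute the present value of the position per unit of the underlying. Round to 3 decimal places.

Current fair forward for the remaining 5 months: F = S·e^((r + u)·T), (r + u) = 0.0753 + 0.0358 = 0.1111
F = 10.654 · e^(0.1111 × 5/12) = 10.654 × 1.047380 = 11.1588
Value of long forward = (F − K)·e^(−rT) = (11.1588 − 11.042) · e^(−0.0753·5/12)
= 0.1168 × 0.969112 = 0.113

$0.113 per bushel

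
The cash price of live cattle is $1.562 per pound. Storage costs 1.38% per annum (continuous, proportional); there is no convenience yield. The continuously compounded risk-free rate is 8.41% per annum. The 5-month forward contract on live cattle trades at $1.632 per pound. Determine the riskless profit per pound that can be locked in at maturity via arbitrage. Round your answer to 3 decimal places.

Fair forward: F* = S·e^(carry·T), with carry = (r + u) = 0.0841 + 0.0138 = 0.0979
F* = 1.562 · e^(0.0979 × 5/12) = 1.562 · e^0.040792 = 1.562 × 1.041635 = $1.6270
Market $1.632 > fair $1.6270: forward overpriced → cash-and-carry (buy spot, short the forward).
At maturity, profit = |F_mkt − F*| = |1.632 − 1.6270| = $0.005 per pound

$0.005 per pound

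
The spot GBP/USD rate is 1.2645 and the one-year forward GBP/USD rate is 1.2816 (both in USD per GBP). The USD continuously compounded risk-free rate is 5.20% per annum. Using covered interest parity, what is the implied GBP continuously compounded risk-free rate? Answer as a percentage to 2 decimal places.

F = S·e^((r_USD − r_GBP)T) ⇒ r_GBP = r_USD − ln(F/S)/T
ln(1.2816/1.2645) = 0.013433; /(12/12) = 0.013433
r_GBP = 0.0520 − 0.013433 = 0.038567
r_GBP = 3.86%

3.86%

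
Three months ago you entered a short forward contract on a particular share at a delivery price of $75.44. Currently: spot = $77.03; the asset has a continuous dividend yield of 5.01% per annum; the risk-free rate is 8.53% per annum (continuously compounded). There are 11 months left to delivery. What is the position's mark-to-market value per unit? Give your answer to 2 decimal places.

Current fair forward for the remaining 11 months: F = S·e^((r − q)·T), (r − q) = 0.0853 − 0.0501 = 0.0352
F = 77.03 · e^(0.0352 × 11/12) = 77.03 × 1.032793 = 79.5560
Value of long forward = (F − K)·e^(−rT) = (79.5560 − 75.44) · e^(−0.0853·11/12)
= 4.1160 × 0.924787 = 3.81
Short position value = −(long value) = -$3.81

-$3.81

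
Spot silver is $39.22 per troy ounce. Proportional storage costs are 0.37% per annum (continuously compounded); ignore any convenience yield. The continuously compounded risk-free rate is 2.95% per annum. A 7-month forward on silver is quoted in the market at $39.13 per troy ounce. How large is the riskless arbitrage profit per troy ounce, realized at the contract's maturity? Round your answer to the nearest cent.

$0.86 per troy ounce

Fair forward: F* = S·e^(carry·T), with carry = (r + u) = 0.0295 + 0.0037 = 0.0332
F* = 39.22 · e^(0.0332 × 7/12) = 39.22 · e^0.019367 = 39.22 × 1.019556 = $39.9870
Market $39.13 < fair $39.9870: forward underpriced → reverse cash-and-carry (short spot, go long the forward).
At maturity, profit = |F_mkt − F*| = |39.13 − 39.9870| = $0.86 per troy ounce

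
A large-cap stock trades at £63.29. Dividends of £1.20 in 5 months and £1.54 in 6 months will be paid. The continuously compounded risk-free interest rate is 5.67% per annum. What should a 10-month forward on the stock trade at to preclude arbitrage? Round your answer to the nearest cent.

PV(dividends) I = 1.20·e^(−0.0567·5/12) + 1.54·e^(−0.0567·6/12)
I = 1.1720 + 1.4970 = 2.6690
F = (S − I)·e^(rT) = (63.29 − 2.6690) · e^(0.0567·10/12)
= 60.6210 · e^0.047250 = 60.6210 × 1.048384 = £63.55

£63.55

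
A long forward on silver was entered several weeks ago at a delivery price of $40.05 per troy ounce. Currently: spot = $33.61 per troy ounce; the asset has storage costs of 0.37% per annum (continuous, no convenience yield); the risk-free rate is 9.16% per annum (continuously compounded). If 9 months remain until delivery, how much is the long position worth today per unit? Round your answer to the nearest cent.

-$3.69 per troy ounce

Current fair forward for the remaining 9 months: F = S·e^((r + u)·T), (r + u) = 0.0916 + 0.0037 = 0.0953
F = 33.61 · e^(0.0953 × 9/12) = 33.61 × 1.074091 = 36.1002
Value of long forward = (F − K)·e^(−rT) = (36.1002 − 40.05) · e^(−0.0916·9/12)
= -3.9498 × 0.933607 = -3.69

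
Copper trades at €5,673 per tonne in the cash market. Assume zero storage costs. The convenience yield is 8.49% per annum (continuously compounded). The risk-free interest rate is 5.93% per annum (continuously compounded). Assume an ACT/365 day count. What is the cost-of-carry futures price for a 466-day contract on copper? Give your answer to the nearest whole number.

€5,491 per tonne

Net carry = r + u − y = 0.0593 + 0.0000 − 0.0849 = -0.0256
F = S·e^((r+u−y)T) = 5673 · e^(-0.0256 × 466/365) = 5673 · e^-0.032684
= 5673 × 0.967844 = €5,491 per tonne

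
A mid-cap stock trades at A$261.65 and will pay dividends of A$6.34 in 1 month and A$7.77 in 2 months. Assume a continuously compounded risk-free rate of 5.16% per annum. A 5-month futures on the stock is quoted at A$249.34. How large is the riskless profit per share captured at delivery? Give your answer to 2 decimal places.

A$3.68 per share

PV(dividends) I = 6.34·e^(−0.0516·1/12) + 7.77·e^(−0.0516·2/12) = 14.0163
Fair futures F* = (S − I)·e^(rT) = (261.65 − 14.0163)·e^0.021500 = 247.6337 × 1.021733 = 253.0155
Market A$249.34 < fair 253.0155: forward underpriced → reverse cash-and-carry (short the stock, invest proceeds at r, pay the dividends, go long the forward).
Profit at T = |F_mkt − F*| = |249.34 − 253.0155| = A$3.68 per share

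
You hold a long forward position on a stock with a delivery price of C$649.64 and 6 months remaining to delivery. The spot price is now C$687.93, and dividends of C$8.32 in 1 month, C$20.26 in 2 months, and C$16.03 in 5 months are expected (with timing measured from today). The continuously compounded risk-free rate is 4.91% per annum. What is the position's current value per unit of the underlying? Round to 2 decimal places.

PV(remaining dividends) I = 8.32·e^(−0.0491·1/12) + 20.26·e^(−0.0491·2/12) + 16.03·e^(−0.0491·5/12) = 44.0863
Current forward F = (S − I)·e^(rT) = (687.93 − 44.0863)·e^(0.0491·6/12) = 643.8437 × 1.024854 = 659.8458
Value (long) = (F − K)·e^(−rT) = (659.8458 − 649.64) × 0.975749 = 9.9583
Value = C$9.96

C$9.96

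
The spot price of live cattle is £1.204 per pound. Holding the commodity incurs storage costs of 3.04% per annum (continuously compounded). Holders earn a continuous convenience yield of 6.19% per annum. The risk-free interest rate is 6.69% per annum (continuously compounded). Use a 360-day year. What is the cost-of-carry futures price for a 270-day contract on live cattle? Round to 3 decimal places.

Net carry = r + u − y = 0.0669 + 0.0304 − 0.0619 = 0.0354
F = S·e^((r+u−y)T) = 1.204 · e^(0.0354 × 270/360) = 1.204 · e^0.026550
= 1.204 × 1.026906 = £1.236 per pound

£1.236 per pound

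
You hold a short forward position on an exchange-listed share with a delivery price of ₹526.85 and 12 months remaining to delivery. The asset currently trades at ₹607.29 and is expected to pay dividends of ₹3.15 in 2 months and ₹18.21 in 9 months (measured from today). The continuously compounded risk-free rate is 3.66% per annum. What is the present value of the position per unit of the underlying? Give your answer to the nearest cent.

-₹78.53

PV(remaining dividends) I = 3.15·e^(−0.0366·2/12) + 18.21·e^(−0.0366·9/12) = 20.8478
Current forward F = (S − I)·e^(rT) = (607.29 − 20.8478)·e^(0.0366·12/12) = 586.4422 × 1.037278 = 608.3036
Value (long) = (F − K)·e^(−rT) = (608.3036 − 526.85) × 0.964062 = 78.5263
Short position value = −(long value) = -₹78.53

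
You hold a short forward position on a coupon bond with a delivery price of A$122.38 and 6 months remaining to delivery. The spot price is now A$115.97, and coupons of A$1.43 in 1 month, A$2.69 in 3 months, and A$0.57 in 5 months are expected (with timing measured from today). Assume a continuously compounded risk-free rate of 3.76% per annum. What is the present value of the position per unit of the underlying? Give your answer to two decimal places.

PV(remaining coupons) I = 1.43·e^(−0.0376·1/12) + 2.69·e^(−0.0376·3/12) + 0.57·e^(−0.0376·5/12) = 4.6515
Current forward F = (S − I)·e^(rT) = (115.97 − 4.6515)·e^(0.0376·6/12) = 111.3185 × 1.018978 = 113.4311
Value (long) = (F − K)·e^(−rT) = (113.4311 − 122.38) × 0.981376 = -8.7822
Short position value = −(long value) = A$8.78

A$8.78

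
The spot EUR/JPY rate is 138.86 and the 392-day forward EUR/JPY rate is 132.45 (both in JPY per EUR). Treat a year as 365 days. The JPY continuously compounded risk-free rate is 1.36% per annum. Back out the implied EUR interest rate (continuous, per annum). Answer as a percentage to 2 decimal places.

F = S·e^((r_JPY − r_EUR)T) ⇒ r_EUR = r_JPY − ln(F/S)/T
ln(132.45/138.86) = -0.047261; /(392/365) = -0.044006
r_EUR = 0.0136 + 0.044006 = 0.057606
r_EUR = 5.76%

5.76%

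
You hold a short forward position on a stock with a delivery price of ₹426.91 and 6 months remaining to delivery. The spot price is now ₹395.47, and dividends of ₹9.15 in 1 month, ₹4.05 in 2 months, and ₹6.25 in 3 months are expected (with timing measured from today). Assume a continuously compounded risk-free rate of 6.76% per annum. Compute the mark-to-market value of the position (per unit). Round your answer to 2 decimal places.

₹36.50

PV(remaining dividends) I = 9.15·e^(−0.0676·1/12) + 4.05·e^(−0.0676·2/12) + 6.25·e^(−0.0676·3/12) = 19.2485
Current forward F = (S − I)·e^(rT) = (395.47 − 19.2485)·e^(0.0676·6/12) = 376.2215 × 1.034378 = 389.1552
Value (long) = (F − K)·e^(−rT) = (389.1552 − 426.91) × 0.966765 = -36.5000
Short position value = −(long value) = ₹36.50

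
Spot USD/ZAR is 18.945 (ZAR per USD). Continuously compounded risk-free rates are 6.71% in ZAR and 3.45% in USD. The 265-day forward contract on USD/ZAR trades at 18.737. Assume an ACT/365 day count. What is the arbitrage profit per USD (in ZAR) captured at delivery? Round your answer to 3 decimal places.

Fair forward: F* = S·e^(carry·T), with carry = (r_ZAR − r_USD) = 0.0671 − 0.0345 = 0.0326
F* = 18.945 · e^(0.0326 × 265/365) = 18.945 · e^0.023668 = 18.945 × 1.023950 = 19.3987
Market 18.737 < fair 19.3987: forward underpriced → reverse cash-and-carry (short spot, go long the forward).
At maturity, profit = |F_mkt − F*| = |18.737 − 19.3987| = 0.662 per USD (in ZAR)

0.662 per USD (in ZAR)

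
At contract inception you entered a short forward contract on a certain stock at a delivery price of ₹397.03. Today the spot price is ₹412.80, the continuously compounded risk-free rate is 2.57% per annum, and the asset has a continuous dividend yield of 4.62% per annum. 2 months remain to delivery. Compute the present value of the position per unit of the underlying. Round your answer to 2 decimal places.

-₹14.30

Current fair forward for the remaining 2 months: F = S·e^((r − q)·T), (r − q) = 0.0257 − 0.0462 = -0.0205
F = 412.80 · e^(-0.0205 × 2/12) = 412.80 × 0.996589 = 411.3919
Value of long forward = (F − K)·e^(−rT) = (411.3919 − 397.03) · e^(−0.0257·2/12)
= 14.3619 × 0.995726 = 14.30
Short position value = −(long value) = -₹14.30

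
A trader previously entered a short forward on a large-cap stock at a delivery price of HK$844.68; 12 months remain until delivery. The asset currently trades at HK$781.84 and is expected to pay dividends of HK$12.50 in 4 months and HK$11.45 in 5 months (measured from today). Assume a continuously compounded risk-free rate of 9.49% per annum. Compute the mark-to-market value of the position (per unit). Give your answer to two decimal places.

PV(remaining dividends) I = 12.50·e^(−0.0949·4/12) + 11.45·e^(−0.0949·5/12) = 23.1169
Current forward F = (S − I)·e^(rT) = (781.84 − 23.1169)·e^(0.0949·12/12) = 758.7231 × 1.099549 = 834.2532
Value (long) = (F − K)·e^(−rT) = (834.2532 − 844.68) × 0.909464 = -9.4828
Short position value = −(long value) = HK$9.48

HK$9.48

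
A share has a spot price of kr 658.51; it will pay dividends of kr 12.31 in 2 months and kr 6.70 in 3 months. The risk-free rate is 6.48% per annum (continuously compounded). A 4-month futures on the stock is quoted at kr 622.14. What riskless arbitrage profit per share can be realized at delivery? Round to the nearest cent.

PV(dividends) I = 12.31·e^(−0.0648·2/12) + 6.70·e^(−0.0648·3/12) = 18.7701
Fair futures F* = (S − I)·e^(rT) = (658.51 − 18.7701)·e^0.021600 = 639.7399 × 1.021835 = 653.7086
Market kr 622.14 < fair 653.7086: forward underpriced → reverse cash-and-carry (short the stock, invest proceeds at r, pay the dividends, go long the forward).
Profit at T = |F_mkt − F*| = |622.14 − 653.7086| = kr 31.57 per share

kr 31.57 per share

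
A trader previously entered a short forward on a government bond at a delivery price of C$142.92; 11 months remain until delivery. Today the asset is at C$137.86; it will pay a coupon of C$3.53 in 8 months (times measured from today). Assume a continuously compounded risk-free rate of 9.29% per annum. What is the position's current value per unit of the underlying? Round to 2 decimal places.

-C$3.29

PV(remaining coupons) I = 3.53·e^(−0.0929·8/12) = 3.3180
Current forward F = (S − I)·e^(rT) = (137.86 − 3.3180)·e^(0.0929·11/12) = 134.5420 × 1.088889 = 146.5013
Value (long) = (F − K)·e^(−rT) = (146.5013 − 142.92) × 0.918367 = 3.2889
Short position value = −(long value) = -C$3.29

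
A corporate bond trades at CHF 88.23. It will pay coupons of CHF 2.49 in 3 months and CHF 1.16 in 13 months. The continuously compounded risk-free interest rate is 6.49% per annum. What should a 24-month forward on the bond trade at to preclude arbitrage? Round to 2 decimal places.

PV(coupons) I = 2.49·e^(−0.0649·3/12) + 1.16·e^(−0.0649·13/12)
I = 2.4499 + 1.0812 = 3.5311
F = (S − I)·e^(rT) = (88.23 − 3.5311) · e^(0.0649·24/12)
= 84.6989 · e^0.129800 = 84.6989 × 1.138601 = CHF 96.44

CHF 96.44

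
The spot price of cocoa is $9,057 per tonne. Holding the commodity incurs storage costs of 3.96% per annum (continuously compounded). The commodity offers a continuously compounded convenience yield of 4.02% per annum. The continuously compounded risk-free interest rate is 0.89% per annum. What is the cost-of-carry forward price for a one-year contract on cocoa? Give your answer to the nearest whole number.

Net carry = r + u − y = 0.0089 + 0.0396 − 0.0402 = 0.0083
F = S·e^((r+u−y)T) = 9057 · e^(0.0083 × 12/12) = 9057 · e^0.008300
= 9057 × 1.008335 = $9,132 per tonne

$9,132 per tonne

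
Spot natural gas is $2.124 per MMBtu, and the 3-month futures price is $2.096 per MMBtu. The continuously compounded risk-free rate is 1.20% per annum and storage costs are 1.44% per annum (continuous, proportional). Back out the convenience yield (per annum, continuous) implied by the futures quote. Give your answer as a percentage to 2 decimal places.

7.95%

F = S·e^((r+u−y)T) ⇒ (r+u−y) = ln(F/S)/T
ln(2.096/2.124) = -0.013270; /T ⇒ -0.053080
y = r + u − ln(F/S)/T = 0.0120 + 0.0144 + 0.053080 = 0.079480
y = 7.95%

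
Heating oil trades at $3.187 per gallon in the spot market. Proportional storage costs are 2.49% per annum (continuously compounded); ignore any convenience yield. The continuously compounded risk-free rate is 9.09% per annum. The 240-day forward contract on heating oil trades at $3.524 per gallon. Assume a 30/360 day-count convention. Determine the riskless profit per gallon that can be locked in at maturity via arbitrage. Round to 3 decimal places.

Fair forward: F* = S·e^(carry·T), with carry = (r + u) = 0.0909 + 0.0249 = 0.1158
F* = 3.187 · e^(0.1158 × 240/360) = 3.187 · e^0.077200 = 3.187 × 1.080258 = $3.4428
Market $3.524 > fair $3.4428: forward overpriced → cash-and-carry (buy spot, short the forward).
At maturity, profit = |F_mkt − F*| = |3.524 − 3.4428| = $0.081 per gallon

$0.081 per gallon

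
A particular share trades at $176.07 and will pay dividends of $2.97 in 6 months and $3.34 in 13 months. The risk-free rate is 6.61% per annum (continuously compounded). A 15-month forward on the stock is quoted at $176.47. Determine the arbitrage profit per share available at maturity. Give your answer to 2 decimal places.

PV(dividends) I = 2.97·e^(−0.0661·6/12) + 3.34·e^(−0.0661·13/12) = 5.9826
Fair forward F* = (S − I)·e^(rT) = (176.07 − 5.9826)·e^0.082625 = 170.0874 × 1.086134 = 184.7377
Market $176.47 < fair 184.7377: forward underpriced → reverse cash-and-carry (short the stock, invest proceeds at r, pay the dividends, go long the forward).
Profit at T = |F_mkt − F*| = |176.47 − 184.7377| = $8.27 per share

$8.27 per share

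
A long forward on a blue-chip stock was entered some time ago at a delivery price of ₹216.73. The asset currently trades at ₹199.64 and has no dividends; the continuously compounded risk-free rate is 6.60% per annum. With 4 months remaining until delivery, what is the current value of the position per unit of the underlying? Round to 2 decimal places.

-₹12.37

Current fair forward for the remaining 4 months: F = S·e^(r·T), r = 0.0660
F = 199.64 · e^(0.0660 × 4/12) = 199.64 × 1.022244 = 204.0808
Value of long forward = (F − K)·e^(−rT) = (204.0808 − 216.73) · e^(−0.0660·4/12)
= -12.6492 × 0.978240 = -12.37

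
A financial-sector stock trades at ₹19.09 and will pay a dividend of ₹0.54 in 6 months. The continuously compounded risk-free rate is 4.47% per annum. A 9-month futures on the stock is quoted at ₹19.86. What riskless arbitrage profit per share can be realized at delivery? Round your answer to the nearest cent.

PV(dividends) I = 0.54·e^(−0.0447·6/12) = 0.5281
Fair futures F* = (S − I)·e^(rT) = (19.09 − 0.5281)·e^0.033525 = 18.5619 × 1.034093 = 19.1947
Market ₹19.86 > fair 19.1947: forward overpriced → cash-and-carry (borrow at r, buy the stock and collect the dividends, short the forward).
Profit at T = |F_mkt − F*| = |19.86 − 19.1947| = ₹0.67 per share

₹0.67 per share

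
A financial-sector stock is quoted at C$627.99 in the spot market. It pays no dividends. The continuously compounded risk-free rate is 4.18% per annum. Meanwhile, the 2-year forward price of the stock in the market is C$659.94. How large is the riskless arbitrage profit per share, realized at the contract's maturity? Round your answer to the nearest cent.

C$22.81 per share

Fair forward: F* = S·e^(carry·T), with carry = r = 0.0418
F* = 627.99 · e^(0.0418 × 2) = 627.99 · e^0.083600 = 627.99 × 1.087194 = C$682.7470
Market C$659.94 < fair C$682.7470: forward underpriced → reverse cash-and-carry (short spot, go long the forward).
At maturity, profit = |F_mkt − F*| = |659.94 − 682.7470| = C$22.81 per share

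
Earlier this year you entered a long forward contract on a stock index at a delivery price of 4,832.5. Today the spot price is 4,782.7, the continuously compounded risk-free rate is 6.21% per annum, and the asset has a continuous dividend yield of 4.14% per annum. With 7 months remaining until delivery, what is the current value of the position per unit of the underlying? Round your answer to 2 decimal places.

Current fair forward for the remaining 7 months: F = S·e^((r − q)·T), (r − q) = 0.0621 − 0.0414 = 0.0207
F = 4782.7 · e^(0.0207 × 7/12) = 4782.7 × 1.01214820 = 4840.8012
Value of long forward = (F − K)·e^(−rT) = (4840.8012 − 4832.5) · e^(−0.0621·7/12)
= 8.3012 × 0.96442327 = 8.01

8.01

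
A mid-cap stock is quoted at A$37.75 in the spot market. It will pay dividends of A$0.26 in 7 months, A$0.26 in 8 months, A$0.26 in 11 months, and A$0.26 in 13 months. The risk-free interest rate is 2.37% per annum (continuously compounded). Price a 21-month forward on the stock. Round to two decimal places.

PV(dividends) I = 0.26·e^(−0.0237·7/12) + 0.26·e^(−0.0237·8/12) + 0.26·e^(−0.0237·11/12) + 0.26·e^(−0.0237·13/12)
I = 0.2564 + 0.2559 + 0.2544 + 0.2534 = 1.0201
F = (S − I)·e^(rT) = (37.75 − 1.0201) · e^(0.0237·21/12)
= 36.7299 · e^0.041475 = 36.7299 × 1.042347 = A$38.29

A$38.29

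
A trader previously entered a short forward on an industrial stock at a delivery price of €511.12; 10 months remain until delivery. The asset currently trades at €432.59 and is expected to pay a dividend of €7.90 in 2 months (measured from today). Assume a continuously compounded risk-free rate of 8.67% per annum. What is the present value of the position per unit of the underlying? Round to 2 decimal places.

PV(remaining dividends) I = 7.90·e^(−0.0867·2/12) = 7.7867
Current forward F = (S − I)·e^(rT) = (432.59 − 7.7867)·e^(0.0867·10/12) = 424.8033 × 1.074924 = 456.6313
Value (long) = (F − K)·e^(−rT) = (456.6313 − 511.12) × 0.930298 = -50.6907
Short position value = −(long value) = €50.69

€50.69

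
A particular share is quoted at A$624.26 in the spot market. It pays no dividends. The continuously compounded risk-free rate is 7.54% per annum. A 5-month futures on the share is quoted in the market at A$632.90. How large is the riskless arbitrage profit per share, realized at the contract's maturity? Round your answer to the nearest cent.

Fair futures: F* = S·e^(carry·T), with carry = r = 0.0754
F* = 624.26 · e^(0.0754 × 5/12) = 624.26 · e^0.031417 = 624.26 × 1.031916 = A$644.1839
Market A$632.90 < fair A$644.1839: forward underpriced → reverse cash-and-carry (short spot, go long the forward).
At maturity, profit = |F_mkt − F*| = |632.90 − 644.1839| = A$11.28 per share

A$11.28 per share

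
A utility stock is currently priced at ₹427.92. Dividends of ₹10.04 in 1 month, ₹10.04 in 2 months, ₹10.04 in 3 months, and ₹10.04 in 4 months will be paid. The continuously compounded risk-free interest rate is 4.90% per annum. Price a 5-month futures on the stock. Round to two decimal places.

₹396.17

PV(dividends) I = 10.04·e^(−0.0490·1/12) + 10.04·e^(−0.0490·2/12) + 10.04·e^(−0.0490·3/12) + 10.04·e^(−0.0490·4/12)
I = 9.9991 + 9.9583 + 9.9178 + 9.8773 = 39.7525
F = (S − I)·e^(rT) = (427.92 − 39.7525) · e^(0.0490·5/12)
= 388.1675 · e^0.020417 = 388.1675 × 1.020627 = ₹396.17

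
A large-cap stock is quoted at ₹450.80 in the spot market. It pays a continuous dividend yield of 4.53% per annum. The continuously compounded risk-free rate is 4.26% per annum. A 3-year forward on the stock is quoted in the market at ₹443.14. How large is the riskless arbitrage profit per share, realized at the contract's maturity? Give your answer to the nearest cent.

₹4.02 per share

Fair forward: F* = S·e^(carry·T), with carry = (r − q) = 0.0426 − 0.0453 = -0.0027
F* = 450.80 · e^(-0.0027 × 3) = 450.80 · e^-0.008100 = 450.80 × 0.991933 = ₹447.1634
Market ₹443.14 < fair ₹447.1634: forward underpriced → reverse cash-and-carry (short spot, go long the forward).
At maturity, profit = |F_mkt − F*| = |443.14 − 447.1634| = ₹4.02 per share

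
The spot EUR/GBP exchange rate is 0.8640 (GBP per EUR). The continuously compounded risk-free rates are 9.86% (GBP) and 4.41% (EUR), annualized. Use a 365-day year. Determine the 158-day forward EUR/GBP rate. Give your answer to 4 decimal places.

0.8846

F = S·e^((r_GBP − r_EUR)T) = 0.8640 · e^((0.0986 − 0.0441) × 158/365)
= 0.8640 · e^0.023592 = 0.8640 × 1.023872
F = 0.8846 GBP per EUR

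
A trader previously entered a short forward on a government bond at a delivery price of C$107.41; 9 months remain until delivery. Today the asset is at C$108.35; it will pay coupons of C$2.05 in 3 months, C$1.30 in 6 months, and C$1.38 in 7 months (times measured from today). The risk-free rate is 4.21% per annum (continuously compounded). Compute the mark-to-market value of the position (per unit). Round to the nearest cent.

PV(remaining coupons) I = 2.05·e^(−0.0421·3/12) + 1.30·e^(−0.0421·6/12) + 1.38·e^(−0.0421·7/12) = 4.6480
Current forward F = (S − I)·e^(rT) = (108.35 − 4.6480)·e^(0.0421·9/12) = 103.7020 × 1.032079 = 107.0287
Value (long) = (F − K)·e^(−rT) = (107.0287 − 107.41) × 0.968918 = -0.3694
Short position value = −(long value) = C$0.37

C$0.37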